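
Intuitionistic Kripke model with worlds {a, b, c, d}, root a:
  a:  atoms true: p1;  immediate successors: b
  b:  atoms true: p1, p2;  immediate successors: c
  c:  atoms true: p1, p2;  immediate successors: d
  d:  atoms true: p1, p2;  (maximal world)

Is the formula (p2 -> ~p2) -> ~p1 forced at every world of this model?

a ||- (p2 -> ~p2) -> ~p1 vacuously: no world accessible from a forces the antecedent p2 -> ~p2.
Since the root a forces (p2 -> ~p2) -> ~p1 and forcing is persistent (monotone upward), every world forces it.

Yes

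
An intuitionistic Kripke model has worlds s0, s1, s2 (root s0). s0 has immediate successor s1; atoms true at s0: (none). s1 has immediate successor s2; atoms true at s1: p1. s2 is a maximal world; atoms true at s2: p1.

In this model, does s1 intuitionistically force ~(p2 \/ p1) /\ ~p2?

No

s1 ||-/- ~(p2 \/ p1) /\ ~p2 since s1 fails ~(p2 \/ p1).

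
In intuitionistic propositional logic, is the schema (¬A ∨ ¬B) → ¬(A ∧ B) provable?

Yes

This is a constructively valid De Morgan direction (disjunction of negations to negated conjunction), which is intuitionistically derivable.
If ¬A holds at a world then no accessible world forces A, hence none forces A ∧ B; likewise for ¬B.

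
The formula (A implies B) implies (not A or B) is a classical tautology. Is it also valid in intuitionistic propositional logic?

This is the material-implication-as-disjunction principle, which is not intuitionistically valid.
A Kripke countermodel: worlds 0, 1; order generated by 0 <= 1; atoms true at each world — 0:{}; 1:{A,B}.
0 does not force (A implies B) implies (not A or B): already at 0 itself, 0 forces A implies B but 0 does not force not A or B.
0 does not force not A or B: neither disjunct is forced at 0.
0 does not force not A since 1 is accessible from 0 and 1 forces A.
So the root 0 does not force the formula.

No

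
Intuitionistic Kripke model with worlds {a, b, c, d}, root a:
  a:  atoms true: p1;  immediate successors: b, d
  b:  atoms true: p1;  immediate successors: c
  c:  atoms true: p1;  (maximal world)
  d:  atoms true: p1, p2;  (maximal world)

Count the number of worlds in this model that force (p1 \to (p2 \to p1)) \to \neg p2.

2

a: does not force it — a \nVdash (p1 \to (p2 \to p1)) \to \neg p2: already at a itself, a \Vdash p1 \to (p2 \to p1) but a \nVdash \neg p2.
b: forces it.
c: forces it.
d: does not force it.
Worlds forcing the formula: {b, c}.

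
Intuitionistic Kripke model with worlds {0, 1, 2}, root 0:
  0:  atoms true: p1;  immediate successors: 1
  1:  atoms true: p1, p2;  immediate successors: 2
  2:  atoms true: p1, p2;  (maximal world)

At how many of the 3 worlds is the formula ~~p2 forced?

0: forces it.
1: forces it.
2: forces it.
Worlds forcing the formula: {0, 1, 2}.

3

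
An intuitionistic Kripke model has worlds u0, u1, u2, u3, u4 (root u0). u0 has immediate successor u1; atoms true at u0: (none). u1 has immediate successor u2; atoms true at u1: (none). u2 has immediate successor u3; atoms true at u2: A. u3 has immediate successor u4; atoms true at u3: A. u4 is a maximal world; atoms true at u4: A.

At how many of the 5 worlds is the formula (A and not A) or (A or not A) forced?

u0: does not force it — u0 does not force (A and not A) or (A or not A): neither disjunct is forced at u0.
u1: does not force it — u1 does not force (A and not A) or (A or not A): neither disjunct is forced at u1.
u2: forces it.
u3: forces it.
u4: forces it.
Worlds forcing the formula: {u2, u3, u4}.

3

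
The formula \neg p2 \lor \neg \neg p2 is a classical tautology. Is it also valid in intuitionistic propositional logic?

This is the weak law of excluded middle, which is not intuitionistically valid.
A Kripke countermodel: worlds u, v, w; order generated by u \le v, u \le w; atoms true at each world — u:{}; v:{p2}; w:{}.
u \nVdash \neg p2 \lor \neg \neg p2: neither disjunct is forced at u.
u \nVdash \neg p2 since v is accessible from u and v \Vdash p2.
So the root u does not force the formula.

No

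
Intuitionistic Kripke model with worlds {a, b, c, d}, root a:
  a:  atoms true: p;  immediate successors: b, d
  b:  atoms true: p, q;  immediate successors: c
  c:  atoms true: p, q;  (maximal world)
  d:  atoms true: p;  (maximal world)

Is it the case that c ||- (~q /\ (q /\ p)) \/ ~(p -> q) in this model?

c ||-/- (~q /\ (q /\ p)) \/ ~(p -> q): neither disjunct is forced at c.
c ||-/- ~q /\ (q /\ p) since c fails ~q.

No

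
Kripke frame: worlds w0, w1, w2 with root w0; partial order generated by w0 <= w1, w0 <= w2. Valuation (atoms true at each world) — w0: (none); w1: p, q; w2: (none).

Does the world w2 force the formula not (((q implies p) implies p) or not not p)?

w2 forces not (((q implies p) implies p) or not not p): no world accessible from w2 forces ((q implies p) implies p) or not not p.

Yes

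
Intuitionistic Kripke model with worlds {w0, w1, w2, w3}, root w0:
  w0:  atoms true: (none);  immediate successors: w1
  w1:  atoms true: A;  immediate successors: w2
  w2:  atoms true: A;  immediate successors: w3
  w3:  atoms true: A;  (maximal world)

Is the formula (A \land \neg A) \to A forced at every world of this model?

w0 \Vdash (A \land \neg A) \to A vacuously: no world accessible from w0 forces the antecedent A \land \neg A.
Since the root w0 forces (A \land \neg A) \to A and forcing is persistent (monotone upward), every world forces it.

Yes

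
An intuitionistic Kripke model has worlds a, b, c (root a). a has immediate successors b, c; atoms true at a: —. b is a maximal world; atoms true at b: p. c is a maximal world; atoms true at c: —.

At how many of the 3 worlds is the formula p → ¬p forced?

a: does not force it — a ⊮ p → ¬p: at the accessible world b, b ⊩ p but b ⊮ ¬p.
b: does not force it — b ⊮ p → ¬p: already at b itself, b ⊩ p but b ⊮ ¬p.
c: forces it.
Worlds forcing the formula: {c}.

1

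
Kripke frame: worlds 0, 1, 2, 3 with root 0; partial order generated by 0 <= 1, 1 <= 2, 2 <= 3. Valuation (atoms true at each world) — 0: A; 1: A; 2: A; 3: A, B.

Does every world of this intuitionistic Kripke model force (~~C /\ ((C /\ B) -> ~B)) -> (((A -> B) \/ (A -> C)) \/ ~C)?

Yes

0 ||- (~~C /\ ((C /\ B) -> ~B)) -> (((A -> B) \/ (A -> C)) \/ ~C) vacuously: no world accessible from 0 forces the antecedent ~~C /\ ((C /\ B) -> ~B).
Since the root 0 forces (~~C /\ ((C /\ B) -> ~B)) -> (((A -> B) \/ (A -> C)) \/ ~C) and forcing is persistent (monotone upward), every world forces it.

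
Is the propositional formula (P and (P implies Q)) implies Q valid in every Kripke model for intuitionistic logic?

Yes

This is modus ponens in implicational form, which is intuitionistically derivable.
If a world forces P and P implies Q, then applying the implication at that world (which is accessible from itself) gives Q.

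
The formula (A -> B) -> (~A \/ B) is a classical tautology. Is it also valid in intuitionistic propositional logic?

No

This is the material-implication-as-disjunction principle, which is not intuitionistically valid.
A Kripke countermodel: worlds w0, w1; order generated by w0 <= w1; atoms true at each world — w0:{}; w1:{A,B}.
w0 ||-/- (A -> B) -> (~A \/ B): already at w0 itself, w0 ||- A -> B but w0 ||-/- ~A \/ B.
w0 ||-/- ~A \/ B: neither disjunct is forced at w0.
w0 ||-/- ~A since w1 is accessible from w0 and w1 ||- A.
So the root w0 does not force the formula.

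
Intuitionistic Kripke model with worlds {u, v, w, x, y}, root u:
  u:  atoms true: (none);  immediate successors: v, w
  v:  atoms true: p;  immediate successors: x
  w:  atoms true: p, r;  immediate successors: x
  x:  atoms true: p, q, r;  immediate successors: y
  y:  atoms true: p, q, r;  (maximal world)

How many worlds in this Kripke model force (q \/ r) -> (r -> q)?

3

u: does not force it — u ||-/- (q \/ r) -> (r -> q): at the accessible world w, w ||- q \/ r but w ||-/- r -> q.
v: forces it.
w: does not force it — w ||-/- (q \/ r) -> (r -> q): already at w itself, w ||- q \/ r but w ||-/- r -> q.
x: forces it.
y: forces it.
Worlds forcing the formula: {v, x, y}.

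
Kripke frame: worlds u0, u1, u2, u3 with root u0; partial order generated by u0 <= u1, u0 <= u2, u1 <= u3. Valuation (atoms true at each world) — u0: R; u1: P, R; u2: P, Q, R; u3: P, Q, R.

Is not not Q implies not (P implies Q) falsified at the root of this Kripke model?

Yes

u0 does not force not not Q implies not (P implies Q): already at u0 itself, u0 forces not not Q but u0 does not force not (P implies Q).
u0 does not force not (P implies Q) since u2 is accessible from u0 and u2 forces P implies Q.
u2 forces P implies Q: every world accessible from u2 that forces P (namely u2) also forces Q.
So the root u0 does not force not not Q implies not (P implies Q); the model is a countermodel.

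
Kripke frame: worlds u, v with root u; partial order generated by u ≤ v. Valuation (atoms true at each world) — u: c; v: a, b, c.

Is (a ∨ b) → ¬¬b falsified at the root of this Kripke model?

u ⊩ (a ∨ b) → ¬¬b: every world accessible from u that forces a ∨ b (namely v) also forces ¬¬b.
So the root u forces (a ∨ b) → ¬¬b; the model is not a countermodel.

No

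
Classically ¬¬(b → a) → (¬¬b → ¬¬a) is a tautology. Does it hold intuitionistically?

Yes

This is the distribution of double negation over implication, which is intuitionistically derivable.
Assume ¬¬(b → a) and ¬¬b; suppose ¬a. Then b → a would give ¬b (by contraposition), contradicting ¬¬b; so ¬(b → a), contradicting ¬¬(b → a). Hence ¬¬a.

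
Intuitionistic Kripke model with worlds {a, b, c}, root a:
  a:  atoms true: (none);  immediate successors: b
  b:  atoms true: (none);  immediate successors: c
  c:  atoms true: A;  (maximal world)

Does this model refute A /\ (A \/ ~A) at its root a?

a ||-/- A /\ (A \/ ~A) since a fails A.
So the root a does not force A /\ (A \/ ~A); the model is a countermodel.

Yes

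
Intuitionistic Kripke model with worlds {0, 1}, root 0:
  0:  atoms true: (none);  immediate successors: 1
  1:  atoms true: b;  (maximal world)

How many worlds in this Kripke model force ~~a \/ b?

1

0: does not force it — 0 ||-/- ~~a \/ b: neither disjunct is forced at 0.
1: forces it.
Worlds forcing the formula: {1}.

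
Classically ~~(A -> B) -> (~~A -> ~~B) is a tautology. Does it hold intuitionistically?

Yes

This is the distribution of double negation over implication, which is intuitionistically derivable.
Assume ~~(A -> B) and ~~A; suppose ~B. Then A -> B would give ~A (by contraposition), contradicting ~~A; so ~(A -> B), contradicting ~~(A -> B). Hence ~~B.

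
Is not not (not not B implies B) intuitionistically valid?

This is the double negation of double-negation elimination, which is intuitionistically derivable.
By Glivenko's theorem the double negation of any classical propositional tautology is intuitionistically provable; not not B implies B is classically a tautology.

Yes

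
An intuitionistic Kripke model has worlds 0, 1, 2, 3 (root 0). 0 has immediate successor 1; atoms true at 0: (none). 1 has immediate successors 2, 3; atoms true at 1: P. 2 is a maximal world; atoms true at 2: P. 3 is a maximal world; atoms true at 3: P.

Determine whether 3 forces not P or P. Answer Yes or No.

3 forces not P or P via the disjunct P.

Yes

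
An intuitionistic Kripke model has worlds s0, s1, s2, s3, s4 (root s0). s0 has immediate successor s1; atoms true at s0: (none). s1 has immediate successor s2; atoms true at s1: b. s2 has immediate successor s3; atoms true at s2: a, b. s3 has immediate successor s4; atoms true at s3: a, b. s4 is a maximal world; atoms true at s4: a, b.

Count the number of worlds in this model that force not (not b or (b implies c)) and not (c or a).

0

s0: does not force it — s0 does not force not (not b or (b implies c)) and not (c or a) since s0 fails not (c or a).
s1: does not force it — s1 does not force not (not b or (b implies c)) and not (c or a) since s1 fails not (c or a).
s2: does not force it.
s3: does not force it.
s4: does not force it.
Worlds forcing the formula: { }.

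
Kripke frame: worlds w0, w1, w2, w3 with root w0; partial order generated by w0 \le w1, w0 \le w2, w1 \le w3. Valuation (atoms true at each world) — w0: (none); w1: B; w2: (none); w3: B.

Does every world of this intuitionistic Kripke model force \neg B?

Not every world: w0 \nVdash \neg B.
w0 \nVdash \neg B since w1 is accessible from w0 and w1 \Vdash B.

No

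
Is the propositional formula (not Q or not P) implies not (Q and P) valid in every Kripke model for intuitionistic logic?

This is a constructively valid De Morgan direction (disjunction of negations to negated conjunction), which is intuitionistically derivable.
If not Q holds at a world then no accessible world forces Q, hence none forces Q and P; likewise for not P.

Yes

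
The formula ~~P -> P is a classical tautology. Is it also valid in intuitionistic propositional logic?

No

This is double-negation elimination, which is not intuitionistically valid.
A Kripke countermodel: worlds u, v; order generated by u <= v; atoms true at each world — u:{}; v:{P}.
u ||-/- ~~P -> P: already at u itself, u ||- ~~P but u ||-/- P.
u lacks atom P, so u ||-/- P.
So the root u does not force the formula.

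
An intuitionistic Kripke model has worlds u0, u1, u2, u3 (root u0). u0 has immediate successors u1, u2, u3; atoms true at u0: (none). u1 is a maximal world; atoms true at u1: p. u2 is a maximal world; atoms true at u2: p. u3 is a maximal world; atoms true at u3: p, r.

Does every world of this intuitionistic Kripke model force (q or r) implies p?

u0 forces (q or r) implies p: every world accessible from u0 that forces q or r (namely u3) also forces p.
Since the root u0 forces (q or r) implies p and forcing is persistent (monotone upward), every world forces it.

Yes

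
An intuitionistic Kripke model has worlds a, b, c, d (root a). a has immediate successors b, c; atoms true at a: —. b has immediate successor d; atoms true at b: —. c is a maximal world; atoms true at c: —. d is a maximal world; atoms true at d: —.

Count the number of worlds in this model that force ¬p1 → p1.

0

a: does not force it — a ⊮ ¬p1 → p1: already at a itself, a ⊩ ¬p1 but a ⊮ p1.
b: does not force it — b ⊮ ¬p1 → p1: already at b itself, b ⊩ ¬p1 but b ⊮ p1.
c: does not force it.
d: does not force it.
Worlds forcing the formula: { }.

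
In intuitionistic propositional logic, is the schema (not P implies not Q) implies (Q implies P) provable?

No

This is the converse of contraposition, which is not intuitionistically valid.
A Kripke countermodel: worlds u, v; order generated by u <= v; atoms true at each world — u:{Q}; v:{P,Q}.
u does not force (not P implies not Q) implies (Q implies P): already at u itself, u forces not P implies not Q but u does not force Q implies P.
u does not force Q implies P: already at u itself, u forces Q but u does not force P.
u lacks atom P, so u does not force P.
So the root u does not force the formula.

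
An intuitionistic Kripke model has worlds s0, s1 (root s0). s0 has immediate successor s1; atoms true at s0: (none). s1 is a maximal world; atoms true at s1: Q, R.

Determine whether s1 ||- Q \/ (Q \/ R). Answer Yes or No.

s1 ||- Q \/ (Q \/ R) via the disjunct Q.

Yes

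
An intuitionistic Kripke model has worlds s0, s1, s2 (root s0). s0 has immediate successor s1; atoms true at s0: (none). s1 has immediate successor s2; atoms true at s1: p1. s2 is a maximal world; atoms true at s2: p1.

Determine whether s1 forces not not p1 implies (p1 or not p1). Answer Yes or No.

s1 forces not not p1 implies (p1 or not p1): every world accessible from s1 that forces not not p1 (namely s1, s2) also forces p1 or not p1.

Yes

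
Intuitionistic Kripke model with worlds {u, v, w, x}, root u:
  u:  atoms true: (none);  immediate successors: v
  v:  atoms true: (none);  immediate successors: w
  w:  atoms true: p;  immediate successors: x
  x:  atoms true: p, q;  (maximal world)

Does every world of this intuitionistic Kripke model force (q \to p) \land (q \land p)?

No

Not every world: u \nVdash (q \to p) \land (q \land p).
u \nVdash (q \to p) \land (q \land p) since u fails q \land p.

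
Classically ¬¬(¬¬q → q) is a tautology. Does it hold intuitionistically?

This is the double negation of double-negation elimination, which is intuitionistically derivable.
By Glivenko's theorem the double negation of any classical propositional tautology is intuitionistically provable; ¬¬q → q is classically a tautology.

Yes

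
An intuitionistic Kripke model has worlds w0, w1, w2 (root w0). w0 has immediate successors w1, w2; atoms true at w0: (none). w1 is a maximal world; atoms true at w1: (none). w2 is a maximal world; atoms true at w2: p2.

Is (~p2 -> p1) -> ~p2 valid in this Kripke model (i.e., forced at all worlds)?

No

Not every world: w0 ||-/- (~p2 -> p1) -> ~p2.
w0 ||-/- (~p2 -> p1) -> ~p2: at the accessible world w2, w2 ||- ~p2 -> p1 but w2 ||-/- ~p2.
w2 ||-/- ~p2 since w2 is accessible from w2 and w2 ||- p2.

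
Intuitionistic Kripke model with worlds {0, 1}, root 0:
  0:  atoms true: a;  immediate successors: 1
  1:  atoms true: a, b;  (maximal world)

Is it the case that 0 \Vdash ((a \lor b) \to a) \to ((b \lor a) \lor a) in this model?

Yes

0 \Vdash ((a \lor b) \to a) \to ((b \lor a) \lor a): every world accessible from 0 that forces (a \lor b) \to a (namely 0, 1) also forces (b \lor a) \lor a.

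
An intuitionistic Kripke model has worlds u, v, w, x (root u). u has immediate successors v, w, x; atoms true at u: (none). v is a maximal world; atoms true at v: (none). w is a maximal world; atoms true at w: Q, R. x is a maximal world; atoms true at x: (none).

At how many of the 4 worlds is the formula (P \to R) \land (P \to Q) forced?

4

u: forces it.
v: forces it.
w: forces it.
x: forces it.
Worlds forcing the formula: {u, v, w, x}.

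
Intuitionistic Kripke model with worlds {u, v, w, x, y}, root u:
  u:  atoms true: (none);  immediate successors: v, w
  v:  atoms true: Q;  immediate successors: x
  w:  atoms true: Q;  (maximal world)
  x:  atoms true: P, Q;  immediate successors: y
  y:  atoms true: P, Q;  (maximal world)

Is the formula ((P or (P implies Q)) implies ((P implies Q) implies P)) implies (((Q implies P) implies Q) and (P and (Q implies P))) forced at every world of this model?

Yes

u forces ((P or (P implies Q)) implies ((P implies Q) implies P)) implies (((Q implies P) implies Q) and (P and (Q implies P))): every world accessible from u that forces (P or (P implies Q)) implies ((P implies Q) implies P) (namely x, y) also forces ((Q implies P) implies Q) and (P and (Q implies P)).
Since the root u forces ((P or (P implies Q)) implies ((P implies Q) implies P)) implies (((Q implies P) implies Q) and (P and (Q implies P))) and forcing is persistent (monotone upward), every world forces it.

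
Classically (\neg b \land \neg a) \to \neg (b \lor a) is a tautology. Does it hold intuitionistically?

This is a constructively valid De Morgan direction (conjunction of negations to negated disjunction), which is intuitionistically derivable.
If both \neg b and \neg a hold at a world, no accessible world forces b or forces a, so none forces b \lor a.

Yes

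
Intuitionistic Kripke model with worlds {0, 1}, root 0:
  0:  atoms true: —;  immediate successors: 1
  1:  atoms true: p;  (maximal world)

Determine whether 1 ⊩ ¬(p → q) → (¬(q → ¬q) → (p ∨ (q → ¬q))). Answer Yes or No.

1 ⊩ ¬(p → q) → (¬(q → ¬q) → (p ∨ (q → ¬q))): every world accessible from 1 that forces ¬(p → q) (namely 1) also forces ¬(q → ¬q) → (p ∨ (q → ¬q)).

Yes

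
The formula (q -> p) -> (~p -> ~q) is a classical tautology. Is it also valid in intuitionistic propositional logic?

This is the forward direction of contraposition, which is intuitionistically derivable.
Assume q -> p and ~p. If q held then p would follow, contradicting ~p; so ~q.

Yes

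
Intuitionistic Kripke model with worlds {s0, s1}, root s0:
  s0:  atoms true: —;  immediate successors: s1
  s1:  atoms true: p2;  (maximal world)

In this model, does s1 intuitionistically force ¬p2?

No

s1 ⊮ ¬p2 since s1 is accessible from s1 and s1 ⊩ p2.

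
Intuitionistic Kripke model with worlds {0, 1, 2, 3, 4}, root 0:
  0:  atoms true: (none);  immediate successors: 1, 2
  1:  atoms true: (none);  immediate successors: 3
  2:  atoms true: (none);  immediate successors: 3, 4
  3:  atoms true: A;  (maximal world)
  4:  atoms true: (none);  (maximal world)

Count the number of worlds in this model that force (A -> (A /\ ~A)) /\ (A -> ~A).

1

0: does not force it — 0 ||-/- (A -> (A /\ ~A)) /\ (A -> ~A) since 0 fails A -> (A /\ ~A).
1: does not force it — 1 ||-/- (A -> (A /\ ~A)) /\ (A -> ~A) since 1 fails A -> (A /\ ~A).
2: does not force it.
3: does not force it.
4: forces it.
Worlds forcing the formula: {4}.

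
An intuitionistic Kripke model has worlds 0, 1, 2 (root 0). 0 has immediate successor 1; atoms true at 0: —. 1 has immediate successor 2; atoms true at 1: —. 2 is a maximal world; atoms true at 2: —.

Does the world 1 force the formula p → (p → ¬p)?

Yes

1 ⊩ p → (p → ¬p) vacuously: no world accessible from 1 forces the antecedent p.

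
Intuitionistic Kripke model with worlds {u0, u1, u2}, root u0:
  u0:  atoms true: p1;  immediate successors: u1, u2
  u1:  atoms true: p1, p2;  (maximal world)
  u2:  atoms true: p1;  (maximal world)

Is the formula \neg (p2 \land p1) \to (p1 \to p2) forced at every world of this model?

No

Not every world: u0 \nVdash \neg (p2 \land p1) \to (p1 \to p2).
u0 \nVdash \neg (p2 \land p1) \to (p1 \to p2): at the accessible world u2, u2 \Vdash \neg (p2 \land p1) but u2 \nVdash p1 \to p2.
u2 \nVdash p1 \to p2: already at u2 itself, u2 \Vdash p1 but u2 \nVdash p2.
u2 lacks atom p2, so u2 \nVdash p2.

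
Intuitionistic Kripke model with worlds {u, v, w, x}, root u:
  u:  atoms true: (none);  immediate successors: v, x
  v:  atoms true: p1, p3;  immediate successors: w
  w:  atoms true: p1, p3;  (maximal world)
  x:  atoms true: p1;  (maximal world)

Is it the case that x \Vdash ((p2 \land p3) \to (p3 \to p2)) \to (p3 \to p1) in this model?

Yes

x \Vdash ((p2 \land p3) \to (p3 \to p2)) \to (p3 \to p1): every world accessible from x that forces (p2 \land p3) \to (p3 \to p2) (namely x) also forces p3 \to p1.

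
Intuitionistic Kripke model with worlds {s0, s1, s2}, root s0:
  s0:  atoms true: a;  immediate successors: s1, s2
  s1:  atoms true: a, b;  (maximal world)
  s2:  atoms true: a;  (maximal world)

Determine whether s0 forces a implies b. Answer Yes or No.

s0 does not force a implies b: already at s0 itself, s0 forces a but s0 does not force b.
s0 lacks atom b, so s0 does not force b.

No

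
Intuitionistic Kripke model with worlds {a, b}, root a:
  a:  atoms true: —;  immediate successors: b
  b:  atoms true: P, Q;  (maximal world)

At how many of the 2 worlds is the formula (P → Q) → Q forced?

1

a: does not force it — a ⊮ (P → Q) → Q: already at a itself, a ⊩ P → Q but a ⊮ Q.
b: forces it.
Worlds forcing the formula: {b}.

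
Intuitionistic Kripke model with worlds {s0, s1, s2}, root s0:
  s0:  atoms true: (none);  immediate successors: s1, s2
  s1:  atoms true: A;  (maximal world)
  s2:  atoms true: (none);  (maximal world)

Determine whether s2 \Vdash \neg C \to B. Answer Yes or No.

No

s2 \nVdash \neg C \to B: already at s2 itself, s2 \Vdash \neg C but s2 \nVdash B.
s2 lacks atom B, so s2 \nVdash B.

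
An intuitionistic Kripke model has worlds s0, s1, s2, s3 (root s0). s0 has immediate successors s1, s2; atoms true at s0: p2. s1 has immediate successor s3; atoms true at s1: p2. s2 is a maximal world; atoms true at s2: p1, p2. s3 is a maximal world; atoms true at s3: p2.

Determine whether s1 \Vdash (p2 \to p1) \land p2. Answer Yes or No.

No

s1 \nVdash (p2 \to p1) \land p2 since s1 fails p2 \to p1.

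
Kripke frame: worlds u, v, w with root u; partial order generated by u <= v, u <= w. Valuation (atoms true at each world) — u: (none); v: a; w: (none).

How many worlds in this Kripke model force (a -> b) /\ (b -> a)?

u: does not force it — u ||-/- (a -> b) /\ (b -> a) since u fails a -> b.
v: does not force it — v ||-/- (a -> b) /\ (b -> a) since v fails a -> b.
w: forces it.
Worlds forcing the formula: {w}.

1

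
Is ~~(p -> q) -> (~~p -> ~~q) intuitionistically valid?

Yes

This is the distribution of double negation over implication, which is intuitionistically derivable.
Assume ~~(p -> q) and ~~p; suppose ~q. Then p -> q would give ~p (by contraposition), contradicting ~~p; so ~(p -> q), contradicting ~~(p -> q). Hence ~~q.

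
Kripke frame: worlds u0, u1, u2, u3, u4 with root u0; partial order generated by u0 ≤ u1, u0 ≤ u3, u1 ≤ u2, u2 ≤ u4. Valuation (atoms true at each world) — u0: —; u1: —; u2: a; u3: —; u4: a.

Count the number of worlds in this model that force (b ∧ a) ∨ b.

0

u0: does not force it — u0 ⊮ (b ∧ a) ∨ b: neither disjunct is forced at u0.
u1: does not force it.
u2: does not force it.
u3: does not force it.
u4: does not force it.
Worlds forcing the formula: { }.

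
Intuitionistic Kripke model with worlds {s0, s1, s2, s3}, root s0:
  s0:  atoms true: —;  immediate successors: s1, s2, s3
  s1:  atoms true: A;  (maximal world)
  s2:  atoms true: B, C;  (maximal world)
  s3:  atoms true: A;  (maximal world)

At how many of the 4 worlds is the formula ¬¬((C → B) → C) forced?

1

s0: does not force it — s0 ⊮ ¬¬((C → B) → C) since s1 is accessible from s0 and s1 ⊩ ¬((C → B) → C).
s1: does not force it — s1 ⊮ ¬¬((C → B) → C) since s1 is accessible from s1 and s1 ⊩ ¬((C → B) → C).
s2: forces it.
s3: does not force it.
Worlds forcing the formula: {s2}.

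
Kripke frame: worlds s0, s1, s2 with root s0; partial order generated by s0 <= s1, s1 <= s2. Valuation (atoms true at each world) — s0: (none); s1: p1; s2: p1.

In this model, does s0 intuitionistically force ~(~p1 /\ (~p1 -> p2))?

s0 ||- ~(~p1 /\ (~p1 -> p2)): no world accessible from s0 forces ~p1 /\ (~p1 -> p2).

Yes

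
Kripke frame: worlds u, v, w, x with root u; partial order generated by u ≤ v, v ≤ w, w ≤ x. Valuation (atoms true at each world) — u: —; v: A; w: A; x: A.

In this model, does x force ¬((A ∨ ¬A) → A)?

x ⊮ ¬((A ∨ ¬A) → A) since x is accessible from x and x ⊩ (A ∨ ¬A) → A.
x ⊩ (A ∨ ¬A) → A: every world accessible from x that forces A ∨ ¬A (namely x) also forces A.

No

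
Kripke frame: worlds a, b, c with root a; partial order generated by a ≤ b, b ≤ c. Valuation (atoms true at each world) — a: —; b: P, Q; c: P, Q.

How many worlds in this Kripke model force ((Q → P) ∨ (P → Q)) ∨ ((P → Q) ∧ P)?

3

a: forces it.
b: forces it.
c: forces it.
Worlds forcing the formula: {a, b, c}.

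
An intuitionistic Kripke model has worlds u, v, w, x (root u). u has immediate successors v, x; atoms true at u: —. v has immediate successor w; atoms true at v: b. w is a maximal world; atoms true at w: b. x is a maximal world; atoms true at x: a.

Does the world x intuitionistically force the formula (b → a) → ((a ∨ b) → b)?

x ⊮ (b → a) → ((a ∨ b) → b): already at x itself, x ⊩ b → a but x ⊮ (a ∨ b) → b.
x ⊮ (a ∨ b) → b: already at x itself, x ⊩ a ∨ b but x ⊮ b.
x lacks atom b, so x ⊮ b.

No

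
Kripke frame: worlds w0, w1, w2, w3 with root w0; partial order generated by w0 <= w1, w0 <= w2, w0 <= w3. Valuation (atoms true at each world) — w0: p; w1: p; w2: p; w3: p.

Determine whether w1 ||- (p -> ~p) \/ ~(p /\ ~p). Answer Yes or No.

Yes

w1 ||- (p -> ~p) \/ ~(p /\ ~p) via the disjunct ~(p /\ ~p).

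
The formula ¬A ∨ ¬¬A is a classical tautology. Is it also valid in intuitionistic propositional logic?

This is the weak law of excluded middle, which is not intuitionistically valid.
A Kripke countermodel: worlds a, b, c; order generated by a ≤ b, a ≤ c; atoms true at each world — a:{}; b:{A}; c:{}.
a ⊮ ¬A ∨ ¬¬A: neither disjunct is forced at a.
a ⊮ ¬A since b is accessible from a and b ⊩ A.
So the root a does not force the formula.

No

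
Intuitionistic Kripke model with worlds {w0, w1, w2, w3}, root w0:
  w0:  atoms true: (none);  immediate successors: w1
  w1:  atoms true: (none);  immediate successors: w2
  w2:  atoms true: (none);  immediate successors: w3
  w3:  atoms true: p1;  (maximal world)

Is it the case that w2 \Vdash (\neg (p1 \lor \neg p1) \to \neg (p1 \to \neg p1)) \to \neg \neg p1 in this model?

Yes

w2 \Vdash (\neg (p1 \lor \neg p1) \to \neg (p1 \to \neg p1)) \to \neg \neg p1: every world accessible from w2 that forces \neg (p1 \lor \neg p1) \to \neg (p1 \to \neg p1) (namely w2, w3) also forces \neg \neg p1.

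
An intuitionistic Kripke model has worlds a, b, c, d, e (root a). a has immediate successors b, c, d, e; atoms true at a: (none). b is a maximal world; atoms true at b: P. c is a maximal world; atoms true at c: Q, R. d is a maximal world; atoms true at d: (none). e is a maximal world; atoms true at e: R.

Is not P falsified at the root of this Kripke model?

a does not force not P since b is accessible from a and b forces P.
So the root a does not force not P; the model is a countermodel.

Yes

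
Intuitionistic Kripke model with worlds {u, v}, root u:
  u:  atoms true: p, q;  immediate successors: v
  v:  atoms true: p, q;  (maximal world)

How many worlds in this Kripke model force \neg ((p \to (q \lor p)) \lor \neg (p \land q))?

u: does not force it — u \nVdash \neg ((p \to (q \lor p)) \lor \neg (p \land q)) since u is accessible from u and u \Vdash (p \to (q \lor p)) \lor \neg (p \land q).
v: does not force it — v \nVdash \neg ((p \to (q \lor p)) \lor \neg (p \land q)) since v is accessible from v and v \Vdash (p \to (q \lor p)) \lor \neg (p \land q).
Worlds forcing the formula: { }.

0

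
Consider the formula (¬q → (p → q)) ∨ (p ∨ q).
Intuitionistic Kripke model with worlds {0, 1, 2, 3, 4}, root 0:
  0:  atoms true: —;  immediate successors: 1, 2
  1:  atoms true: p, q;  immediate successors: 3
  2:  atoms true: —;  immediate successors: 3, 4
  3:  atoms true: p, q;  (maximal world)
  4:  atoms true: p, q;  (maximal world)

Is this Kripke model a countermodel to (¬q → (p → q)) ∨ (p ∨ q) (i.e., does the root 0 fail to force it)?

No

0 ⊩ (¬q → (p → q)) ∨ (p ∨ q) via the disjunct ¬q → (p → q).
So the root 0 forces (¬q → (p → q)) ∨ (p ∨ q); the model is not a countermodel.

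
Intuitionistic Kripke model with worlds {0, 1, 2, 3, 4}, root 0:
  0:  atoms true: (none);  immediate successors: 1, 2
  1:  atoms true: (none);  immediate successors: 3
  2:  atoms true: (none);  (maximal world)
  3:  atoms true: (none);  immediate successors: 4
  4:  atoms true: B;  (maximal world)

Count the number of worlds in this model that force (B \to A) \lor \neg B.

0: does not force it — 0 \nVdash (B \to A) \lor \neg B: neither disjunct is forced at 0.
1: does not force it — 1 \nVdash (B \to A) \lor \neg B: neither disjunct is forced at 1.
2: forces it.
3: does not force it — 3 \nVdash (B \to A) \lor \neg B: neither disjunct is forced at 3.
4: does not force it.
Worlds forcing the formula: {2}.

1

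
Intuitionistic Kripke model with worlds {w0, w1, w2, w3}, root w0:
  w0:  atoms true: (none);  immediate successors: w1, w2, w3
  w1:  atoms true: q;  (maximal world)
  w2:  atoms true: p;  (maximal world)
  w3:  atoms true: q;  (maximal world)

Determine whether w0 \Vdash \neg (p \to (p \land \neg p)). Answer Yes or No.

No

w0 \nVdash \neg (p \to (p \land \neg p)) since w1 is accessible from w0 and w1 \Vdash p \to (p \land \neg p).
w1 \Vdash p \to (p \land \neg p) vacuously: no world accessible from w1 forces the antecedent p.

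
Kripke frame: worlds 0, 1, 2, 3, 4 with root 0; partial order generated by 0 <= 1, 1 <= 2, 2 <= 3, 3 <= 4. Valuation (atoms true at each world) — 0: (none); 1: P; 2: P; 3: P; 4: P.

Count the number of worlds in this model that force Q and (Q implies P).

0

0: does not force it — 0 does not force Q and (Q implies P) since 0 fails Q.
1: does not force it — 1 does not force Q and (Q implies P) since 1 fails Q.
2: does not force it — 2 does not force Q and (Q implies P) since 2 fails Q.
3: does not force it.
4: does not force it.
Worlds forcing the formula: { }.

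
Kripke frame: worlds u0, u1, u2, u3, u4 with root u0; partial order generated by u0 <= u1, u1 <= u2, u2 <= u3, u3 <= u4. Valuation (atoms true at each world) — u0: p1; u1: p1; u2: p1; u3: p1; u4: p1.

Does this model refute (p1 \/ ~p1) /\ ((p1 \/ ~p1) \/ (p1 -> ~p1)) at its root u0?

u0 ||- (p1 \/ ~p1) /\ ((p1 \/ ~p1) \/ (p1 -> ~p1)) since u0 forces both conjuncts.
So the root u0 forces (p1 \/ ~p1) /\ ((p1 \/ ~p1) \/ (p1 -> ~p1)); the model is not a countermodel.

No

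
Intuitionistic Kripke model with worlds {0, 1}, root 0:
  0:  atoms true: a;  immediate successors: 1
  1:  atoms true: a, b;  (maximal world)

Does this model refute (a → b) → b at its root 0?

No

0 ⊩ (a → b) → b: every world accessible from 0 that forces a → b (namely 1) also forces b.
So the root 0 forces (a → b) → b; the model is not a countermodel.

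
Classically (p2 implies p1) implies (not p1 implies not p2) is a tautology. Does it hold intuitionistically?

Yes

This is the forward direction of contraposition, which is intuitionistically derivable.
Assume p2 implies p1 and not p1. If p2 held then p1 would follow, contradicting not p1; so not p2.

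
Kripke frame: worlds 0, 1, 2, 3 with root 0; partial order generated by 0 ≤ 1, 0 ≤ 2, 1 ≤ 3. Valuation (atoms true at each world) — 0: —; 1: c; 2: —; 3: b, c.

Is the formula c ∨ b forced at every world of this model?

No

Not every world: 0 ⊮ c ∨ b.
0 ⊮ c ∨ b: neither disjunct is forced at 0.
0 lacks atom c, so 0 ⊮ c.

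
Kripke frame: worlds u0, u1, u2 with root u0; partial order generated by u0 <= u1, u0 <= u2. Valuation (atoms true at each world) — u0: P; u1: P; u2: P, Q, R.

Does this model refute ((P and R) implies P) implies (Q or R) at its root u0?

Yes

u0 does not force ((P and R) implies P) implies (Q or R): already at u0 itself, u0 forces (P and R) implies P but u0 does not force Q or R.
u0 does not force Q or R: neither disjunct is forced at u0.
u0 lacks atom Q, so u0 does not force Q.
So the root u0 does not force ((P and R) implies P) implies (Q or R); the model is a countermodel.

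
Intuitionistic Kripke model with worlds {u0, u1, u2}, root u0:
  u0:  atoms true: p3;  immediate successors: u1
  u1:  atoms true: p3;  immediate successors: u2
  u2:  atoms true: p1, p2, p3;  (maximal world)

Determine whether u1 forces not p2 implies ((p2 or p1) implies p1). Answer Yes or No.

u1 forces not p2 implies ((p2 or p1) implies p1) vacuously: no world accessible from u1 forces the antecedent not p2.

Yes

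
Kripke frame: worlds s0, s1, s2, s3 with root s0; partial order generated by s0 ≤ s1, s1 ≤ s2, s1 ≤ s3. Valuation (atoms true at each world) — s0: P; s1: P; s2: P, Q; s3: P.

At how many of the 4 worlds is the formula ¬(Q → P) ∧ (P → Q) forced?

s0: does not force it — s0 ⊮ ¬(Q → P) ∧ (P → Q) since s0 fails ¬(Q → P).
s1: does not force it — s1 ⊮ ¬(Q → P) ∧ (P → Q) since s1 fails ¬(Q → P).
s2: does not force it — s2 ⊮ ¬(Q → P) ∧ (P → Q) since s2 fails ¬(Q → P).
s3: does not force it.
Worlds forcing the formula: { }.

0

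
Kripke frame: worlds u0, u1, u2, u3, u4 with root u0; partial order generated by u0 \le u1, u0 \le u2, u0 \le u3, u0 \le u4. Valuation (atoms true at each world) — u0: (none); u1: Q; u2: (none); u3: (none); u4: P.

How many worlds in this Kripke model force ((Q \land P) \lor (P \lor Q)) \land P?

1

u0: does not force it — u0 \nVdash ((Q \land P) \lor (P \lor Q)) \land P since u0 fails (Q \land P) \lor (P \lor Q).
u1: does not force it — u1 \nVdash ((Q \land P) \lor (P \lor Q)) \land P since u1 fails P.
u2: does not force it — u2 \nVdash ((Q \land P) \lor (P \lor Q)) \land P since u2 fails (Q \land P) \lor (P \lor Q).
u3: does not force it.
u4: forces it.
Worlds forcing the formula: {u4}.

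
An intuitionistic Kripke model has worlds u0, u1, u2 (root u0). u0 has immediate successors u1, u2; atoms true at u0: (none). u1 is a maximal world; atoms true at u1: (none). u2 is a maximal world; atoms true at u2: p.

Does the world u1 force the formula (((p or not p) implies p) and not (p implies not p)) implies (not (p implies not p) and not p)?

u1 forces (((p or not p) implies p) and not (p implies not p)) implies (not (p implies not p) and not p) vacuously: no world accessible from u1 forces the antecedent ((p or not p) implies p) and not (p implies not p).

Yes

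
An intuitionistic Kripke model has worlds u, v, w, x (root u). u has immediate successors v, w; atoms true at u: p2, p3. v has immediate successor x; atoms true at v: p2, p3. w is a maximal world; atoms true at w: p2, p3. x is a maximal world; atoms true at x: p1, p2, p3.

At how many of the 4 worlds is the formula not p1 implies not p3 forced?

u: does not force it — u does not force not p1 implies not p3: at the accessible world w, w forces not p1 but w does not force not p3.
v: forces it.
w: does not force it.
x: forces it.
Worlds forcing the formula: {v, x}.

2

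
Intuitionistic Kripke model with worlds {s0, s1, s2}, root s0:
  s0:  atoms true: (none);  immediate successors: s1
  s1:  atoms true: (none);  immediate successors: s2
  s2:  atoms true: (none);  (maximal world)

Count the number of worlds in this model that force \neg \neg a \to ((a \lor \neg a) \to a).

3

s0: forces it.
s1: forces it.
s2: forces it.
Worlds forcing the formula: {s0, s1, s2}.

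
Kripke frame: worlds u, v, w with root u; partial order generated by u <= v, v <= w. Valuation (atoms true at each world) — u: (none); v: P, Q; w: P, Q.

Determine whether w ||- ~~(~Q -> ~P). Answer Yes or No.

w ||- ~~(~Q -> ~P): no world accessible from w forces ~(~Q -> ~P).

Yes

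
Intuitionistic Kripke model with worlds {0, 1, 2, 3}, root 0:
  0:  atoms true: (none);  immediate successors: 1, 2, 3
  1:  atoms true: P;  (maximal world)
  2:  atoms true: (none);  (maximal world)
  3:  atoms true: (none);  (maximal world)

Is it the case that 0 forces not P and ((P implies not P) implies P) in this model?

No

0 does not force not P and ((P implies not P) implies P) since 0 fails not P.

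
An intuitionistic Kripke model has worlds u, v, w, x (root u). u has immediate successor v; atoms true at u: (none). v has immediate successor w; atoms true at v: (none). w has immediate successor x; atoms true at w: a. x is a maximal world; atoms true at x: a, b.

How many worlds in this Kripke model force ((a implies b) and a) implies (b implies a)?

4

u: forces it.
v: forces it.
w: forces it.
x: forces it.
Worlds forcing the formula: {u, v, w, x}.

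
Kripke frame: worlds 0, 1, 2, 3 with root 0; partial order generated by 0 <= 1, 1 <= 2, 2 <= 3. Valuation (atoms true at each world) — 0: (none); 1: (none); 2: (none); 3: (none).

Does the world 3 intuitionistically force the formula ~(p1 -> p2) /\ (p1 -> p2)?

No

3 ||-/- ~(p1 -> p2) /\ (p1 -> p2) since 3 fails ~(p1 -> p2).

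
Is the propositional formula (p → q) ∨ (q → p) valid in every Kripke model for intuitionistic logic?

No

This is the Gödel–Dummett linearity axiom, which is not intuitionistically valid.
A Kripke countermodel: worlds u, v, w; order generated by u ≤ v, u ≤ w; atoms true at each world — u:{}; v:{p}; w:{q}.
u ⊮ (p → q) ∨ (q → p): neither disjunct is forced at u.
u ⊮ p → q: at the accessible world v, v ⊩ p but v ⊮ q.
v lacks atom q, so v ⊮ q.
So the root u does not force the formula.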